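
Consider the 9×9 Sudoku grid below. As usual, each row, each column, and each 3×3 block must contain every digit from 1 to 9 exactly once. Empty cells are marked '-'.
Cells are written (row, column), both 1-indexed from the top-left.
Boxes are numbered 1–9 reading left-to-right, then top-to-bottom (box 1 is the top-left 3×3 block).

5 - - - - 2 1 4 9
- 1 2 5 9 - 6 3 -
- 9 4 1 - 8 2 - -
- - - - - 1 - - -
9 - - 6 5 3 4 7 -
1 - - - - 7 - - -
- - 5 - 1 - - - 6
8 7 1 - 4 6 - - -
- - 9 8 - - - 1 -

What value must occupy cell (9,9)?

4

Cell (9,9) itself could take any of {2, 3, 4, 5, 7} by direct elimination.
Consider where 4 can go in column 9.
(2,9) is out (box 3 already has a 4). (3,9) is out (row 3 already has a 4). (4,9) is out (box 6 already has a 4). (5,9) is out (row 5 already has a 4). The remaining empty cells in column 9 are similarly blocked.
So the only cell in column 9 that can hold 4 is (9,9).
Therefore (9,9) = 4.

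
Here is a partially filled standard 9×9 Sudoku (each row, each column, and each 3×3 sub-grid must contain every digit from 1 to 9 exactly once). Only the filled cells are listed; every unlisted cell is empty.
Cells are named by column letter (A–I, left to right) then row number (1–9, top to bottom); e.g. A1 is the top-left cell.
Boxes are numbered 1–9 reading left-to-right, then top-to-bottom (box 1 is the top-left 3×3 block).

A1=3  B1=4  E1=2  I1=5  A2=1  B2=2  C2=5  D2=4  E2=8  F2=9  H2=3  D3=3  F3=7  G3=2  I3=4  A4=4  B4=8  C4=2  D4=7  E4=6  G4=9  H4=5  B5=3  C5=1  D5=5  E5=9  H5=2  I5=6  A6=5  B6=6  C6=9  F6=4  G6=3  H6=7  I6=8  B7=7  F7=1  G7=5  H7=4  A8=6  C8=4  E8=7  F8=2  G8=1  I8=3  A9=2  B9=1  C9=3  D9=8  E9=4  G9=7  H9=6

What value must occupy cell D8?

9

Row 8 already contains {1, 2, 3, 4, 6, 7}.
Column D already contains {3, 4, 5, 7, 8}.
Its 3×3 block (box 8) already contains {1, 2, 4, 7, 8}.
The only value from 1–9 not eliminated is 9, so D8 = 9.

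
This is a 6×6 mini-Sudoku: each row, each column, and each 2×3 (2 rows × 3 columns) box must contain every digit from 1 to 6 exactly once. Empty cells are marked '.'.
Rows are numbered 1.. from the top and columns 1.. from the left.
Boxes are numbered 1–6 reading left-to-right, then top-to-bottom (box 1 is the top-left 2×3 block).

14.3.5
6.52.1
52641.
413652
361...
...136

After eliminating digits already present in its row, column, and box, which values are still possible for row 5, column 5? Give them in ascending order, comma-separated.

2,4

Row 5 already contains {1, 3, 6}.
Column 5 already contains {1, 3, 5}.
Its 2×3 block (box 6) already contains {1, 3, 6}.
Removing those from 1–6 leaves {2, 4} as the candidates for row 5, column 5.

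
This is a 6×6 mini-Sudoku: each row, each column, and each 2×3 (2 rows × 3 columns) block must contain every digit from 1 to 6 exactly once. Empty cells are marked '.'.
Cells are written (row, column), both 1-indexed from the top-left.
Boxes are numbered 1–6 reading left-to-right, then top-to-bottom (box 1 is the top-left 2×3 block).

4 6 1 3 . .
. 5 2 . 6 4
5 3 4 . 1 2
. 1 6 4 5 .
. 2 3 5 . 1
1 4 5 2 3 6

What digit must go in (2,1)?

3

Row 2 already contains {2, 4, 5, 6}.
Column 1 already contains {1, 4, 5}.
Its 2×3 block (box 1) already contains {1, 2, 4, 5, 6}.
The only value from 1–6 not eliminated is 3, so (2,1) = 3.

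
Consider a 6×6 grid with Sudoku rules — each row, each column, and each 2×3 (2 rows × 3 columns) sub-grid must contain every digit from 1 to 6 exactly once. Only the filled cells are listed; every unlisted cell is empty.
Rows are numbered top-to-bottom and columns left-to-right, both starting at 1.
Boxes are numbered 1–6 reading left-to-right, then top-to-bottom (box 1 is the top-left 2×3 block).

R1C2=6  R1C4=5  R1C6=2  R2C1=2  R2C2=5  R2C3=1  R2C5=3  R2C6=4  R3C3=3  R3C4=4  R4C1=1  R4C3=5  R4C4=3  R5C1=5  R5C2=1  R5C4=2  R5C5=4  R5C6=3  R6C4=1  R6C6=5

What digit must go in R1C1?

Cell R1C1 itself could take any of {3, 4} by direct elimination.
Consider where 3 can go in box 1.
R1C3 is out (column 3 already has a 3).
So the only cell in box 1 that can hold 3 is R1C1.
Therefore R1C1 = 3.

3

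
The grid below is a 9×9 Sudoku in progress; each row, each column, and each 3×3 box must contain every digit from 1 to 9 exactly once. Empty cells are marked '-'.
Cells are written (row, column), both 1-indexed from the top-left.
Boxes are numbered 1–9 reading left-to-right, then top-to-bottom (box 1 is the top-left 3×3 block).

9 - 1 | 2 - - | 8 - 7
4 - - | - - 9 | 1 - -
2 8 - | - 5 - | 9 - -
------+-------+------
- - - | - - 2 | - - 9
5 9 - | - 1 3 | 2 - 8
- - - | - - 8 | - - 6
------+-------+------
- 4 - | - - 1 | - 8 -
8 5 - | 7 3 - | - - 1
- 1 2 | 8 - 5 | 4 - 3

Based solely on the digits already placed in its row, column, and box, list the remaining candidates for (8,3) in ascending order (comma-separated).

Row 8 already contains {1, 3, 5, 7, 8}.
Column 3 already contains {1, 2}.
Its 3×3 block (box 7) already contains {1, 2, 4, 5, 8}.
Removing those from 1–9 leaves {6, 9} as the candidates for (8,3).

6,9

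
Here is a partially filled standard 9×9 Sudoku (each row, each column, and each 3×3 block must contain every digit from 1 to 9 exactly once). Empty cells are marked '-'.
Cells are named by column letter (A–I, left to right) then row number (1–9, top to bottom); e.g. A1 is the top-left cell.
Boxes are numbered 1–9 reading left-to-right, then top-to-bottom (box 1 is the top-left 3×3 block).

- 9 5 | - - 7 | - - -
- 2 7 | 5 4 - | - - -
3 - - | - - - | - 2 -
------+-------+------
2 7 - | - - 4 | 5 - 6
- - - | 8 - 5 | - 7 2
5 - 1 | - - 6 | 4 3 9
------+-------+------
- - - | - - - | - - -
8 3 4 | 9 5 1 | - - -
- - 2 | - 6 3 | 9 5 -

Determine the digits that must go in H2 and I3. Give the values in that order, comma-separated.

For H2:
  Consider where 9 can go in box 3.
  G1 is out (row 1 already has a 9). H1 is out (row 1 already has a 9). I1 is out (row 1 already has a 9). G2 is out (column G already has a 9). The remaining empty cells in box 3 are similarly blocked.
  So the only cell in box 3 that can hold 9 is H2.
  So H2 = 9.
For I3:
  Consider where 5 can go in column I.
  I1 is out (row 1 already has a 5).
  I2 is out (row 2 already has a 5).
  I7 is out (box 9 already has a 5).
  I8 is out (row 8 already has a 5).
  I9 is out (row 9 already has a 5).
  So the only cell in column I that can hold 5 is I3.
  So I3 = 5.

9,5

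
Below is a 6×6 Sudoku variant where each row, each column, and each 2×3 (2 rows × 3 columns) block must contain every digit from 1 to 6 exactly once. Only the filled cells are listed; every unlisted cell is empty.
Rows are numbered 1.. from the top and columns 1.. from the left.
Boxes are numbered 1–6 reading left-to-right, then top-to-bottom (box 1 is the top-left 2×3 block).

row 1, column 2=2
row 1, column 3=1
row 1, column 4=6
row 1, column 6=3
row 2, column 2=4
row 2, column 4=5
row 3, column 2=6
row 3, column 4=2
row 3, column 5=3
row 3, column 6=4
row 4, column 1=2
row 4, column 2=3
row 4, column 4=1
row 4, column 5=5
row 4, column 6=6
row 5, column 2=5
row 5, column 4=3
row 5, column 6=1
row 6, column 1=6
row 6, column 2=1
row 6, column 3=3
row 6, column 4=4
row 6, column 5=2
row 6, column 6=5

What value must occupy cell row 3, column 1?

Cell row 3, column 1 itself could take any of {1, 5} by direct elimination.
Consider where 1 can go in row 3.
row 3, column 3 is out (column 3 already has a 1).
So the only cell in row 3 that can hold 1 is row 3, column 1.
Therefore row 3, column 1 = 1.

1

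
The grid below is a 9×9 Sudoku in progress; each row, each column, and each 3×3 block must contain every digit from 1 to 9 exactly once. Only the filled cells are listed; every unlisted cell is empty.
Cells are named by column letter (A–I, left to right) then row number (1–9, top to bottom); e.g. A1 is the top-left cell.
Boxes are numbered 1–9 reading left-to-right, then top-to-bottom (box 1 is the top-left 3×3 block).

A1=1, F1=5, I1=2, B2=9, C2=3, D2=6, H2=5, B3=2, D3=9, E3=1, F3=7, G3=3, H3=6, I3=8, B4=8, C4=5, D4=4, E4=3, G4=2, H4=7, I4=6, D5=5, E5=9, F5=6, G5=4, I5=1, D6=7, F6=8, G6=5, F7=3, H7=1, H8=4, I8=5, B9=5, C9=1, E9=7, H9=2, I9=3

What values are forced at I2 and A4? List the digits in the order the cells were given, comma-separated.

For I2:
  Consider where 4 can go in box 3.
  G1 is out (column G already has a 4).
  H1 is out (column H already has a 4).
  G2 is out (column G already has a 4).
  So the only cell in box 3 that can hold 4 is I2.
  So I2 = 4.
For A4:
  Row 4 already contains {2, 3, 4, 5, 6, 7, 8}.
  Column A already contains {1}.
  Its 3×3 block (box 4) already contains {5, 8}.
  The only value from 1–9 not eliminated is 9, so A4 = 9.

4,9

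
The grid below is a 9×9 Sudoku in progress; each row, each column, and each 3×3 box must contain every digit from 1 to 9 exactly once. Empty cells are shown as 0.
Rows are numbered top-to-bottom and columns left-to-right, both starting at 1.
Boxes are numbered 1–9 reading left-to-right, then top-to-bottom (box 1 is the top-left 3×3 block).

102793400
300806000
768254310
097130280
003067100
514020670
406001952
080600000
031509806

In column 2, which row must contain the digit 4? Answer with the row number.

2

Consider where 4 can go in column 2.
R1C2 is out (row 1 already has a 4).
R5C2 is out (box 4 already has a 4).
R7C2 is out (row 7 already has a 4).
So the only cell in column 2 that can hold 4 is R2C2.
That is row 2.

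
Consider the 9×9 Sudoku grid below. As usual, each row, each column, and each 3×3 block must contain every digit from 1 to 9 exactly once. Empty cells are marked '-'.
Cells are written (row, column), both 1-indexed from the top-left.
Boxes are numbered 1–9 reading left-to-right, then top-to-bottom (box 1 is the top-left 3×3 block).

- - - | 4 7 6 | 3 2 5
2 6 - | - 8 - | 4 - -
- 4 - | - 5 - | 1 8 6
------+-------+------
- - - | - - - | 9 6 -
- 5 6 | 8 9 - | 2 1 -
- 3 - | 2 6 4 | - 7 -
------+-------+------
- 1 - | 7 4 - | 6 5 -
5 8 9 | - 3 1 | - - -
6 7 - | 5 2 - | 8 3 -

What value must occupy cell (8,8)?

4

Row 8 already contains {1, 3, 5, 8, 9}.
Column 8 already contains {1, 2, 3, 5, 6, 7, 8}.
Its 3×3 block (box 9) already contains {3, 5, 6, 8}.
The only value from 1–9 not eliminated is 4, so (8,8) = 4.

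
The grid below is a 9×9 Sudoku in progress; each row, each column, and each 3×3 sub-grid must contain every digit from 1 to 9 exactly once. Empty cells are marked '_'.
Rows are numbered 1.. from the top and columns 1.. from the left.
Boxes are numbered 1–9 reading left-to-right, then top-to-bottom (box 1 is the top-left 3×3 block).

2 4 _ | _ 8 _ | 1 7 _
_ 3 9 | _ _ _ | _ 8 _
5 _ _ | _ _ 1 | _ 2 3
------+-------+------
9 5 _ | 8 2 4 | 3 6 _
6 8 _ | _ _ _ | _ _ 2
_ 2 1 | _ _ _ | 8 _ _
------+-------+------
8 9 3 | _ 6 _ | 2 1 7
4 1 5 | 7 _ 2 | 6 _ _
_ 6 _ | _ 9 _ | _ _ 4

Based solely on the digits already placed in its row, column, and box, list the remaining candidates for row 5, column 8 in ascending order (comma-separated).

Row 5 already contains {2, 6, 8}.
Column 8 already contains {1, 2, 6, 7, 8}.
Its 3×3 block (box 6) already contains {2, 3, 6, 8}.
Removing those from 1–9 leaves {4, 5, 9} as the candidates for row 5, column 8.

4,5,9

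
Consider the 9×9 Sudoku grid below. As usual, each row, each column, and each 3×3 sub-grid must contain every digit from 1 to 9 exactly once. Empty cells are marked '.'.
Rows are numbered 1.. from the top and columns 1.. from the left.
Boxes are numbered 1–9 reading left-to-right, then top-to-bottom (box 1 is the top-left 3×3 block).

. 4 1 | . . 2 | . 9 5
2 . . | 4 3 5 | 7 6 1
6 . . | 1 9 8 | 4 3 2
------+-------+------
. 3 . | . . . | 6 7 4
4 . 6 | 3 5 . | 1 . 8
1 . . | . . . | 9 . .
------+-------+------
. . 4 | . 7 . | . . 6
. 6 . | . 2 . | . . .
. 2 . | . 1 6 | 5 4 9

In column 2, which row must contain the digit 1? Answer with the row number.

7

Consider where 1 can go in column 2.
row 2, column 2 is out (row 2 already has a 1).
row 3, column 2 is out (row 3 already has a 1).
row 5, column 2 is out (row 5 already has a 1).
row 6, column 2 is out (row 6 already has a 1).
So the only cell in column 2 that can hold 1 is row 7, column 2.
That is row 7.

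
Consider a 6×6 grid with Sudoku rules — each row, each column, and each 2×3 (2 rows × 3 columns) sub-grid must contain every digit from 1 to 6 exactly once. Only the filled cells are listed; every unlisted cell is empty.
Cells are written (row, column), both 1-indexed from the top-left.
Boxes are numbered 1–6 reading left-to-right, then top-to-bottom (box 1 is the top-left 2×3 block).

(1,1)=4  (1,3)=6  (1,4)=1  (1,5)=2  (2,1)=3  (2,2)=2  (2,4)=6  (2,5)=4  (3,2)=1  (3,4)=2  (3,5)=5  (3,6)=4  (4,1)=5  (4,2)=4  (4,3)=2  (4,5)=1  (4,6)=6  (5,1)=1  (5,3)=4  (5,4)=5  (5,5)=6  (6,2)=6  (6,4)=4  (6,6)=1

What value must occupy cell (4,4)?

3

Row 4 already contains {1, 2, 4, 5, 6}.
Column 4 already contains {1, 2, 4, 5, 6}.
Its 2×3 block (box 4) already contains {1, 2, 4, 5, 6}.
The only value from 1–6 not eliminated is 3, so (4,4) = 3.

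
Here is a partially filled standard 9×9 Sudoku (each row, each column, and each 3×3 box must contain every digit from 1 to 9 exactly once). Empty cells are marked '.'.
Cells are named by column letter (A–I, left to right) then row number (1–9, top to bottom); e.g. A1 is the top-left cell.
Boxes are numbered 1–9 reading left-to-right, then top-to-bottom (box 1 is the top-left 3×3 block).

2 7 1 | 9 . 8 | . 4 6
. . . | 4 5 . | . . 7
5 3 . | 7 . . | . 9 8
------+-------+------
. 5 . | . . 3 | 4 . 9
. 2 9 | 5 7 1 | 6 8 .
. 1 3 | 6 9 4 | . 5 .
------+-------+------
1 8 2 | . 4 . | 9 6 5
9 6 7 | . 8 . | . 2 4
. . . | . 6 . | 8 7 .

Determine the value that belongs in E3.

Cell E3 itself could take any of {1, 2} by direct elimination.
Consider where 1 can go in column E.
E1 is out (row 1 already has a 1).
E4 is out (box 5 already has a 1).
So the only cell in column E that can hold 1 is E3.
Therefore E3 = 1.

1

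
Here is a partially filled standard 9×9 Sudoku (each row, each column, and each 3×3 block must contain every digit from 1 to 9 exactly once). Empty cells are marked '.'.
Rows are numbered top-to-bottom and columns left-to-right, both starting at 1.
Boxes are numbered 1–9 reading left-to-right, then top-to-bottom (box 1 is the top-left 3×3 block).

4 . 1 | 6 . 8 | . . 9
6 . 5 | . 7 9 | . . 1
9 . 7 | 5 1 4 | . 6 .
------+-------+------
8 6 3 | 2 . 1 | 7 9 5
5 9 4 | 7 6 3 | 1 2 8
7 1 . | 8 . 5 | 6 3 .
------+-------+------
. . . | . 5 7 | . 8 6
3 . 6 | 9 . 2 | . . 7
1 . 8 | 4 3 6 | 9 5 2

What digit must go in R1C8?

7

Row 1 already contains {1, 4, 6, 8, 9}.
Column 8 already contains {2, 3, 5, 6, 8, 9}.
Its 3×3 block (box 3) already contains {1, 6, 9}.
The only value from 1–9 not eliminated is 7, so R1C8 = 7.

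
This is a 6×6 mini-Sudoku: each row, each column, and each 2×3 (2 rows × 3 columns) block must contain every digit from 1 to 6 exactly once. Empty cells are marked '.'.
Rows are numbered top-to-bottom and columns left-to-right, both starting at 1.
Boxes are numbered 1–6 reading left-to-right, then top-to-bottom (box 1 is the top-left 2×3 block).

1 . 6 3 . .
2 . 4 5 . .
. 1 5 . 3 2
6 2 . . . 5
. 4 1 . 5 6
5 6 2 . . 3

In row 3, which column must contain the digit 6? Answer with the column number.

Consider where 6 can go in row 3.
r3c1 is out (column 1 already has a 6).
So the only cell in row 3 that can hold 6 is r3c4.
That is column 4.

4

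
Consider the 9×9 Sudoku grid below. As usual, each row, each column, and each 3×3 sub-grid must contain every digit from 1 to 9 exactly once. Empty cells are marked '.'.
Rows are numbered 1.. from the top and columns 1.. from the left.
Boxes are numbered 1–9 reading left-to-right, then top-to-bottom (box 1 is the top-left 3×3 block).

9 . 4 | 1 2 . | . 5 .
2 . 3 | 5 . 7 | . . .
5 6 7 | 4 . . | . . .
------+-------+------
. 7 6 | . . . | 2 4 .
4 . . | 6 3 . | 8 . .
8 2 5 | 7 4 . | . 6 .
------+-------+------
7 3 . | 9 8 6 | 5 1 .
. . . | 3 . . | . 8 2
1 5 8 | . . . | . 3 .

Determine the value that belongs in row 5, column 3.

Cell row 5, column 3 itself could take any of {1, 9} by direct elimination.
Consider where 1 can go in column 3.
row 7, column 3 is out (row 7 already has a 1).
row 8, column 3 is out (box 7 already has a 1).
So the only cell in column 3 that can hold 1 is row 5, column 3.
Therefore row 5, column 3 = 1.

1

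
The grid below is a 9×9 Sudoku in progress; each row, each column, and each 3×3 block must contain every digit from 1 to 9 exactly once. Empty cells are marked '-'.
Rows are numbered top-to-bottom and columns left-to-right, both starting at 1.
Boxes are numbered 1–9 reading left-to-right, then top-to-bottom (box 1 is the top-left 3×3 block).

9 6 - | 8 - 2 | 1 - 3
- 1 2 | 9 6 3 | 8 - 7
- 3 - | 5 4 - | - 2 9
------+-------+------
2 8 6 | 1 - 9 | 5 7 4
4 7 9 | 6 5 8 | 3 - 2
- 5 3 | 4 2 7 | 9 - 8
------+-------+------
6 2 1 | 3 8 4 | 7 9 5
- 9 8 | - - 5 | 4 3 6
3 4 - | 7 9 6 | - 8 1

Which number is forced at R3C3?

7

Row 3 already contains {2, 3, 4, 5, 9}.
Column 3 already contains {1, 2, 3, 6, 8, 9}.
Its 3×3 block (box 1) already contains {1, 2, 3, 6, 9}.
The only value from 1–9 not eliminated is 7, so R3C3 = 7.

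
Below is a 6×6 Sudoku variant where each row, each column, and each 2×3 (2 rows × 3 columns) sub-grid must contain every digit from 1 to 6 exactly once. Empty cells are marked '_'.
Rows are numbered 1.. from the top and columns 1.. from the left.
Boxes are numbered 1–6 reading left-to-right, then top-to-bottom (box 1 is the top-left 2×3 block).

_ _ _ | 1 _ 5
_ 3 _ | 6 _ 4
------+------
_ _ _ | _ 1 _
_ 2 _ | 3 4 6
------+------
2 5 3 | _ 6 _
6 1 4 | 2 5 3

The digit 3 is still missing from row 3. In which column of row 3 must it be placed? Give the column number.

1

Consider where 3 can go in row 3.
row 3, column 2 is out (column 2 already has a 3).
row 3, column 3 is out (column 3 already has a 3).
row 3, column 4 is out (column 4 already has a 3).
row 3, column 6 is out (column 6 already has a 3).
So the only cell in row 3 that can hold 3 is row 3, column 1.
That is column 1.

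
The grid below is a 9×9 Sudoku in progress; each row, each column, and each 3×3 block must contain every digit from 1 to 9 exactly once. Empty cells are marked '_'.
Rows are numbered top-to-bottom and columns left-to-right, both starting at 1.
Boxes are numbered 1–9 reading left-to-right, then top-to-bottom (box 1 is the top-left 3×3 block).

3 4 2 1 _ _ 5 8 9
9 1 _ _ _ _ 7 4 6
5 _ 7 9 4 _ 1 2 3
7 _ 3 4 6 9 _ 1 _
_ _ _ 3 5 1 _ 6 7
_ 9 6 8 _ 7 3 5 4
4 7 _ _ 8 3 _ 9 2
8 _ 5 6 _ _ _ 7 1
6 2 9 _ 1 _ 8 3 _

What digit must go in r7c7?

6

Row 7 already contains {2, 3, 4, 7, 8, 9}.
Column 7 already contains {1, 3, 5, 7, 8}.
Its 3×3 block (box 9) already contains {1, 2, 3, 7, 8, 9}.
The only value from 1–9 not eliminated is 6, so r7c7 = 6.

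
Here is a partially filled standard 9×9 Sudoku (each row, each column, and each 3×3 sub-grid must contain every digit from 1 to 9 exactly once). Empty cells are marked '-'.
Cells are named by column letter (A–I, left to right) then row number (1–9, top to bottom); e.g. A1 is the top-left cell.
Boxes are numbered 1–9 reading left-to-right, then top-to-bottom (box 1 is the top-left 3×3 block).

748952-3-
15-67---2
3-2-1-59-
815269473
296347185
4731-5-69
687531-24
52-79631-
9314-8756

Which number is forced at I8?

Row 8 already contains {1, 2, 3, 5, 6, 7, 9}.
Column I already contains {2, 3, 4, 5, 6, 9}.
Its 3×3 block (box 9) already contains {1, 2, 3, 4, 5, 6, 7}.
The only value from 1–9 not eliminated is 8, so I8 = 8.

8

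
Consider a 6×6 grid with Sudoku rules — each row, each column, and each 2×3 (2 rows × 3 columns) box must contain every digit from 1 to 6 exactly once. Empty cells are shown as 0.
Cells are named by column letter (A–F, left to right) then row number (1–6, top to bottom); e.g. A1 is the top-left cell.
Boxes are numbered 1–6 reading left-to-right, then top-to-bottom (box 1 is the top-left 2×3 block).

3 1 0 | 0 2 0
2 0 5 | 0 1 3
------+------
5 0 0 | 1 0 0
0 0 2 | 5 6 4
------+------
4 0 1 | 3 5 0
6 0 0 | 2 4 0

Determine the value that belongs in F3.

2

Row 3 already contains {1, 5}.
Column F already contains {3, 4}.
Its 2×3 block (box 4) already contains {1, 4, 5, 6}.
The only value from 1–6 not eliminated is 2, so F3 = 2.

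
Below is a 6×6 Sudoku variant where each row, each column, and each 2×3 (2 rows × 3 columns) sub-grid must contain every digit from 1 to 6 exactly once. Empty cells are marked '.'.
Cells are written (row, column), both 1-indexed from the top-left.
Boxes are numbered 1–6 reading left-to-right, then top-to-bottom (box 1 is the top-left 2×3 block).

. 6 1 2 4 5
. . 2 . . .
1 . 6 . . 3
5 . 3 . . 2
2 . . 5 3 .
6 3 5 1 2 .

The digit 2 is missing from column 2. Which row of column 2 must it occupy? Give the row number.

3

Consider where 2 can go in column 2.
(2,2) is out (row 2 already has a 2).
(4,2) is out (row 4 already has a 2).
(5,2) is out (row 5 already has a 2).
So the only cell in column 2 that can hold 2 is (3,2).
That is row 3.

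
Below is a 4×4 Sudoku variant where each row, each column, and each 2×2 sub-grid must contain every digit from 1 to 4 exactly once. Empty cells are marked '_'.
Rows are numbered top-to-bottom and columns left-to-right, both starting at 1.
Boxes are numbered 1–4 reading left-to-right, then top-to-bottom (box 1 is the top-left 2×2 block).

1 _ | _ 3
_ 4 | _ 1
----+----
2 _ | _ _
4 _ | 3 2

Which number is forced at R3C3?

Cell R3C3 itself could take any of {1, 4} by direct elimination.
Consider where 1 can go in column 3.
R1C3 is out (row 1 already has a 1).
R2C3 is out (row 2 already has a 1).
So the only cell in column 3 that can hold 1 is R3C3.
Therefore R3C3 = 1.

1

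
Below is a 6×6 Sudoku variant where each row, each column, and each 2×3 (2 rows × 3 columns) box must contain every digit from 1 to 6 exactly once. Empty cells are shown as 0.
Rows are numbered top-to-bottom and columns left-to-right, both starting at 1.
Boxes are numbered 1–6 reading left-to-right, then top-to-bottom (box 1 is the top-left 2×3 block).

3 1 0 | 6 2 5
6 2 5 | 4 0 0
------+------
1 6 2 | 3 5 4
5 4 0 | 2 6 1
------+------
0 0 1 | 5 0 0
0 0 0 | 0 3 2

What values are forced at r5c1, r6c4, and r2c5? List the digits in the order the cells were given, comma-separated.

2,1,1

For r5c1:
  Consider where 2 can go in column 1.
  r6c1 is out (row 6 already has a 2).
  So the only cell in column 1 that can hold 2 is r5c1.
  So r5c1 = 2.
For r6c4:
  Row 6 already contains {2, 3}.
  Column 4 already contains {2, 3, 4, 5, 6}.
  Its 2×3 block (box 6) already contains {2, 3, 5}.
  The only value from 1–6 not eliminated is 1, so r6c4 = 1.
For r2c5:
  Row 2 already contains {2, 4, 5, 6}.
  Column 5 already contains {2, 3, 5, 6}.
  Its 2×3 block (box 2) already contains {2, 4, 5, 6}.
  The only value from 1–6 not eliminated is 1, so r2c5 = 1.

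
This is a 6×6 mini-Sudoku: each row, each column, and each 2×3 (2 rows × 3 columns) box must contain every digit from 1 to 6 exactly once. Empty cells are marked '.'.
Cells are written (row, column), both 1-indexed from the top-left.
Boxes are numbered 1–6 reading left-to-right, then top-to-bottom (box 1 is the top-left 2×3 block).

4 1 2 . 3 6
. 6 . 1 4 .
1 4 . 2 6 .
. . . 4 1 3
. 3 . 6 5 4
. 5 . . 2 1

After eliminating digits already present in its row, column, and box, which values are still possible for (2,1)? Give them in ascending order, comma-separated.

3,5

Row 2 already contains {1, 4, 6}.
Column 1 already contains {1, 4}.
Its 2×3 block (box 1) already contains {1, 2, 4, 6}.
Removing those from 1–6 leaves {3, 5} as the candidates for (2,1).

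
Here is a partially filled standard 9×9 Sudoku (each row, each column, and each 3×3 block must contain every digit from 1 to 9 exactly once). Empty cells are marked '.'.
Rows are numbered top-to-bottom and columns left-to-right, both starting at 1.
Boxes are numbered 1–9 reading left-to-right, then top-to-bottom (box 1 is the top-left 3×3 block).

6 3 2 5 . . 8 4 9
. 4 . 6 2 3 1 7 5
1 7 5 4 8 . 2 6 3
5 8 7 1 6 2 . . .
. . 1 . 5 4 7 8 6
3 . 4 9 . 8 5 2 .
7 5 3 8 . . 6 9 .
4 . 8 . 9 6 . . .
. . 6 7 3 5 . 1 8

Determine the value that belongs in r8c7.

Row 8 already contains {4, 6, 8, 9}.
Column 7 already contains {1, 2, 5, 6, 7, 8}.
Its 3×3 block (box 9) already contains {1, 6, 8, 9}.
The only value from 1–9 not eliminated is 3, so r8c7 = 3.

3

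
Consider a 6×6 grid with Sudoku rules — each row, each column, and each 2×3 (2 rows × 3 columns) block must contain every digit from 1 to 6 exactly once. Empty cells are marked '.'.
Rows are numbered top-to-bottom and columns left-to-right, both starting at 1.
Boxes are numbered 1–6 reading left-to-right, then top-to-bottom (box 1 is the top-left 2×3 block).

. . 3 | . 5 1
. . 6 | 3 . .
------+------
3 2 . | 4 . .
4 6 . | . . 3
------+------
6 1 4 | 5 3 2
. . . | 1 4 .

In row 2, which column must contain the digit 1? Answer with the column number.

Consider where 1 can go in row 2.
r2c2 is out (column 2 already has a 1).
r2c5 is out (box 2 already has a 1).
r2c6 is out (column 6 already has a 1).
So the only cell in row 2 that can hold 1 is r2c1.
That is column 1.

1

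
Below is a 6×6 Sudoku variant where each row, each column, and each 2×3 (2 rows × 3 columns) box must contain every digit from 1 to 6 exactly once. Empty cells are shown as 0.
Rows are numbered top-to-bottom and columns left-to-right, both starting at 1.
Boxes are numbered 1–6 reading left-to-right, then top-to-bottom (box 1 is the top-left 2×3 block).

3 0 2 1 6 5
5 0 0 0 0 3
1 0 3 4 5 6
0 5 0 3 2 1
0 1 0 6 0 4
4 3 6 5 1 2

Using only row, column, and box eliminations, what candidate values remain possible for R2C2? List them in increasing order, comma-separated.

Row 2 already contains {3, 5}.
Column 2 already contains {1, 3, 5}.
Its 2×3 block (box 1) already contains {2, 3, 5}.
Removing those from 1–6 leaves {4, 6} as the candidates for R2C2.

4,6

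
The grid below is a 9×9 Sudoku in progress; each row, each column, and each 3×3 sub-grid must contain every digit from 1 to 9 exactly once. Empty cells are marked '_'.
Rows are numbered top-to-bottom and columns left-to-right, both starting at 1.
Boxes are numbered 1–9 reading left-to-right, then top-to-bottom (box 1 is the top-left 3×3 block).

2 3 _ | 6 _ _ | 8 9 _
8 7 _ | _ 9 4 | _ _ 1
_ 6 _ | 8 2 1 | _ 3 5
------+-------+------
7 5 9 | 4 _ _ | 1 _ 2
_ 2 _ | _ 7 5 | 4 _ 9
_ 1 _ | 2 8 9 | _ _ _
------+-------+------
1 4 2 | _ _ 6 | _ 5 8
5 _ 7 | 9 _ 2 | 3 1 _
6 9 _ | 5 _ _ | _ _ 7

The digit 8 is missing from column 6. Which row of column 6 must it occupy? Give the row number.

9

Consider where 8 can go in column 6.
R1C6 is out (row 1 already has a 8).
R4C6 is out (box 5 already has a 8).
So the only cell in column 6 that can hold 8 is R9C6.
That is row 9.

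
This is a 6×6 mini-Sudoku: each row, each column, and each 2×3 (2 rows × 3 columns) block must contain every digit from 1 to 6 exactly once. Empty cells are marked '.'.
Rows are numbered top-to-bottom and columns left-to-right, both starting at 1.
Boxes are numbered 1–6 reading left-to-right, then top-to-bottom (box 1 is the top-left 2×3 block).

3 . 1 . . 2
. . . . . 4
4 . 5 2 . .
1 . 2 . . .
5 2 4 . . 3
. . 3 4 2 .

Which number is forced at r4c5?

Cell r4c5 itself could take any of {3, 4, 5, 6} by direct elimination.
Consider where 4 can go in box 4.
r3c5 is out (row 3 already has a 4).
r3c6 is out (row 3 already has a 4).
r4c4 is out (column 4 already has a 4).
r4c6 is out (column 6 already has a 4).
So the only cell in box 4 that can hold 4 is r4c5.
Therefore r4c5 = 4.

4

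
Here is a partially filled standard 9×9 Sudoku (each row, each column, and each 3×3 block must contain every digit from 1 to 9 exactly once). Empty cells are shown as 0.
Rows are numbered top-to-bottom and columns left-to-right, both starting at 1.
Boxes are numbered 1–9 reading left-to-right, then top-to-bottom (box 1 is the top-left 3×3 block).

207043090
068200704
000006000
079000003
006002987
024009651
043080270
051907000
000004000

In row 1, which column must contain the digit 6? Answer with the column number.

Consider where 6 can go in row 1.
R1C2 is out (column 2 already has a 6).
R1C4 is out (box 2 already has a 6).
R1C7 is out (column 7 already has a 6).
So the only cell in row 1 that can hold 6 is R1C9.
That is column 9.

9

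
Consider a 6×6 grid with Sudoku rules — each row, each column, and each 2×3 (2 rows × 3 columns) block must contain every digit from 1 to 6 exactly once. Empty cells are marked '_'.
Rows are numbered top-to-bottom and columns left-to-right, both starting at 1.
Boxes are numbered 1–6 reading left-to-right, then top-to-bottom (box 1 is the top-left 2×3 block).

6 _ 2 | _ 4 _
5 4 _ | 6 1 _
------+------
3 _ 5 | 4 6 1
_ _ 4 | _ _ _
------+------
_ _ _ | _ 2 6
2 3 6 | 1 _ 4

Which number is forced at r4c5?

Cell r4c5 itself could take any of {3, 5} by direct elimination.
Consider where 3 can go in column 5.
r6c5 is out (row 6 already has a 3).
So the only cell in column 5 that can hold 3 is r4c5.
Therefore r4c5 = 3.

3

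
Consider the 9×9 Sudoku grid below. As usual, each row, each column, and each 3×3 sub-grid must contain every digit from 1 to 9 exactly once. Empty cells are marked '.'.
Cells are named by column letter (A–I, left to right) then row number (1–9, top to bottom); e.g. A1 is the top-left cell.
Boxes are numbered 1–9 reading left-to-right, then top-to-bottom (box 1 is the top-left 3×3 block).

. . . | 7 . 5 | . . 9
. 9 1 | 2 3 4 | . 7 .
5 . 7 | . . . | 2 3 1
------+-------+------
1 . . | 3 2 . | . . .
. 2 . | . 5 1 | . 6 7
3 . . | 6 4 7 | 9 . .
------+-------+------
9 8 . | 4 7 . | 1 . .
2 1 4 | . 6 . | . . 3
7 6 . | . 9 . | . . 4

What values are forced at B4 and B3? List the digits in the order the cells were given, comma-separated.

7,4

For B4:
  Consider where 7 can go in column B.
  B1 is out (row 1 already has a 7).
  B3 is out (row 3 already has a 7).
  B6 is out (row 6 already has a 7).
  So the only cell in column B that can hold 7 is B4.
  So B4 = 7.
For B3:
  Row 3 already contains {1, 2, 3, 5, 7}.
  Column B already contains {1, 2, 6, 8, 9}.
  Its 3×3 block (box 1) already contains {1, 5, 7, 9}.
  The only value from 1–9 not eliminated is 4, so B3 = 4.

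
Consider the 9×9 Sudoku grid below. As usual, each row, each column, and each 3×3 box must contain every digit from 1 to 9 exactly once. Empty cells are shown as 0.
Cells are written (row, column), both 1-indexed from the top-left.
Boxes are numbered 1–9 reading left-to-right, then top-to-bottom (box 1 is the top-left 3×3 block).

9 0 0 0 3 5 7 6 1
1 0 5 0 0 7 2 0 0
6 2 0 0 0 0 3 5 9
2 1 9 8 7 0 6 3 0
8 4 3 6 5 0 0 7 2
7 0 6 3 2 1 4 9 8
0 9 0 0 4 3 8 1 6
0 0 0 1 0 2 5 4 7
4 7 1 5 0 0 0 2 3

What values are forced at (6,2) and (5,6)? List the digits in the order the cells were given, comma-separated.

For (6,2):
  Row 6 already contains {1, 2, 3, 4, 6, 7, 8, 9}.
  Column 2 already contains {1, 2, 4, 7, 9}.
  Its 3×3 block (box 4) already contains {1, 2, 3, 4, 6, 7, 8, 9}.
  The only value from 1–9 not eliminated is 5, so (6,2) = 5.
For (5,6):
  Row 5 already contains {2, 3, 4, 5, 6, 7, 8}.
  Column 6 already contains {1, 2, 3, 5, 7}.
  Its 3×3 block (box 5) already contains {1, 2, 3, 5, 6, 7, 8}.
  The only value from 1–9 not eliminated is 9, so (5,6) = 9.

5,9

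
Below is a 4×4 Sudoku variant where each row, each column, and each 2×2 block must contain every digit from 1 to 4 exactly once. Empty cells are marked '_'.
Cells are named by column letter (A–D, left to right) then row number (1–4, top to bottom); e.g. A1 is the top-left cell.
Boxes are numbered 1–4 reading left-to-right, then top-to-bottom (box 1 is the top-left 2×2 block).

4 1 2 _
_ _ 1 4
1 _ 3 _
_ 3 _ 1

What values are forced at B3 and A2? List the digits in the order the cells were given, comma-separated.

For B3:
  Consider where 4 can go in row 3.
  D3 is out (column D already has a 4).
  So the only cell in row 3 that can hold 4 is B3.
  So B3 = 4.
For A2:
  Consider where 3 can go in box 1.
  B2 is out (column B already has a 3).
  So the only cell in box 1 that can hold 3 is A2.
  So A2 = 3.

4,3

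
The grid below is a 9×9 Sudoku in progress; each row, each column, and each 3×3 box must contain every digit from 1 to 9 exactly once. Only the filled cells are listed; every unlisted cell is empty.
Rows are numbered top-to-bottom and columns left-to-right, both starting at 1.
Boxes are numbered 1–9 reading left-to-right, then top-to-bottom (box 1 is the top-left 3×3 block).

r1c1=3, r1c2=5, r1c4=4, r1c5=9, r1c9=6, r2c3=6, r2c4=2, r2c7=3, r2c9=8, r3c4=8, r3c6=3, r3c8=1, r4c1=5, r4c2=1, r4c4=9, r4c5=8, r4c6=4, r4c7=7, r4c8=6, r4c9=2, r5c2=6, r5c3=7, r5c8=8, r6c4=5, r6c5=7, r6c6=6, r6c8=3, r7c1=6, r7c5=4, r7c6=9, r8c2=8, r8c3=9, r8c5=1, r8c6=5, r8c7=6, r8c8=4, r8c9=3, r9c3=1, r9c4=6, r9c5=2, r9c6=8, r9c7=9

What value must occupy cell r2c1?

1

Cell r2c1 itself could take any of {1, 4, 7, 9} by direct elimination.
Consider where 1 can go in box 1.
r1c3 is out (column 3 already has a 1).
r2c2 is out (column 2 already has a 1).
r3c1 is out (row 3 already has a 1).
r3c2 is out (row 3 already has a 1).
r3c3 is out (row 3 already has a 1).
So the only cell in box 1 that can hold 1 is r2c1.
Therefore r2c1 = 1.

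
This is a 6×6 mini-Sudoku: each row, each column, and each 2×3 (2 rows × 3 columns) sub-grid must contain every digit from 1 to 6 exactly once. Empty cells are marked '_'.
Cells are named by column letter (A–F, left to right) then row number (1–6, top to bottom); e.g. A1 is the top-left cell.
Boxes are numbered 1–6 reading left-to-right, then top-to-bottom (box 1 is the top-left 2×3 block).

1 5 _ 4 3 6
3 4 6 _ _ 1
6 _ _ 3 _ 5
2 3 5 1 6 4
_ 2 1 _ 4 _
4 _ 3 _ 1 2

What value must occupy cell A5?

5

Row 5 already contains {1, 2, 4}.
Column A already contains {1, 2, 3, 4, 6}.
Its 2×3 block (box 5) already contains {1, 2, 3, 4}.
The only value from 1–6 not eliminated is 5, so A5 = 5.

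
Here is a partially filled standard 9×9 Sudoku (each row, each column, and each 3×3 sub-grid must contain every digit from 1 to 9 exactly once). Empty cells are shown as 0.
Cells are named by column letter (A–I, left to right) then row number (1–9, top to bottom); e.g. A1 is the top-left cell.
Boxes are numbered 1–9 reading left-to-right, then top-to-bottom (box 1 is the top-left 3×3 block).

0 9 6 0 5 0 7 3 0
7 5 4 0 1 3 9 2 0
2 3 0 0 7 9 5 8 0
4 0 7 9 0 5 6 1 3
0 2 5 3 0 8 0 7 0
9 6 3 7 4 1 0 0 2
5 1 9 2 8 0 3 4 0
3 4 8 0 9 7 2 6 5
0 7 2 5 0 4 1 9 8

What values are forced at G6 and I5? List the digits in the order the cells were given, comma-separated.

8,9

For G6:
  Row 6 already contains {1, 2, 3, 4, 6, 7, 9}.
  Column G already contains {1, 2, 3, 5, 6, 7, 9}.
  Its 3×3 block (box 6) already contains {1, 2, 3, 6, 7}.
  The only value from 1–9 not eliminated is 8, so G6 = 8.
For I5:
  Consider where 9 can go in box 6.
  G5 is out (column G already has a 9).
  G6 is out (row 6 already has a 9).
  H6 is out (row 6 already has a 9).
  So the only cell in box 6 that can hold 9 is I5.
  So I5 = 9.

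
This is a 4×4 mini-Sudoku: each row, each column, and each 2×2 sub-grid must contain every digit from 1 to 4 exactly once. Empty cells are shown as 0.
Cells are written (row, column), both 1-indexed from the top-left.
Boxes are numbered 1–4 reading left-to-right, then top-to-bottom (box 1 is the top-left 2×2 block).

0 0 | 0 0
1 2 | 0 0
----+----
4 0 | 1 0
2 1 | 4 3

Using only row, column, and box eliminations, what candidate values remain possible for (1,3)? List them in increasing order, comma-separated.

Row 1 already contains {}.
Column 3 already contains {1, 4}.
Its 2×2 block (box 2) already contains {}.
Removing those from 1–4 leaves {2, 3} as the candidates for (1,3).

2,3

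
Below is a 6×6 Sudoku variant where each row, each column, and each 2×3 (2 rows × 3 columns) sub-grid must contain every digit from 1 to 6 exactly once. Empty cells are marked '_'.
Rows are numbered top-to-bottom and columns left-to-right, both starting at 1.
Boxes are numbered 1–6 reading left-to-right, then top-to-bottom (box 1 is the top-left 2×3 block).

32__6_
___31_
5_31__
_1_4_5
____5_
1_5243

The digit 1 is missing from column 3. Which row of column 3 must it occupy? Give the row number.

1

Consider where 1 can go in column 3.
r2c3 is out (row 2 already has a 1).
r4c3 is out (row 4 already has a 1).
r5c3 is out (box 5 already has a 1).
So the only cell in column 3 that can hold 1 is r1c3.
That is row 1.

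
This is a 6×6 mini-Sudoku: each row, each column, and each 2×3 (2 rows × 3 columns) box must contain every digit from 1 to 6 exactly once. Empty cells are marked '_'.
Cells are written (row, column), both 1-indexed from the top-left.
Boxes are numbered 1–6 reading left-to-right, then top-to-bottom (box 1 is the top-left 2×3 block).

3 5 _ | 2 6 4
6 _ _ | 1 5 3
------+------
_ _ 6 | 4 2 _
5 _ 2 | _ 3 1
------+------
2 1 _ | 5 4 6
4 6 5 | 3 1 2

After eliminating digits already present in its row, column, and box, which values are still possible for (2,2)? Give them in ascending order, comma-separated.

2,4

Row 2 already contains {1, 3, 5, 6}.
Column 2 already contains {1, 5, 6}.
Its 2×3 block (box 1) already contains {3, 5, 6}.
Removing those from 1–6 leaves {2, 4} as the candidates for (2,2).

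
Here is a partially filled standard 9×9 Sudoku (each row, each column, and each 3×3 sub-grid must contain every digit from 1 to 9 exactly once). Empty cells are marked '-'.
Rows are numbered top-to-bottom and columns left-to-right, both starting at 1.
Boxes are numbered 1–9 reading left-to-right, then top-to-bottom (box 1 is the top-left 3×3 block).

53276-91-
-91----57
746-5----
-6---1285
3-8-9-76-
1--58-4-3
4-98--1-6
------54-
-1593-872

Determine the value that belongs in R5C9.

Row 5 already contains {3, 6, 7, 8, 9}.
Column 9 already contains {2, 3, 5, 6, 7}.
Its 3×3 block (box 6) already contains {2, 3, 4, 5, 6, 7, 8}.
The only value from 1–9 not eliminated is 1, so R5C9 = 1.

1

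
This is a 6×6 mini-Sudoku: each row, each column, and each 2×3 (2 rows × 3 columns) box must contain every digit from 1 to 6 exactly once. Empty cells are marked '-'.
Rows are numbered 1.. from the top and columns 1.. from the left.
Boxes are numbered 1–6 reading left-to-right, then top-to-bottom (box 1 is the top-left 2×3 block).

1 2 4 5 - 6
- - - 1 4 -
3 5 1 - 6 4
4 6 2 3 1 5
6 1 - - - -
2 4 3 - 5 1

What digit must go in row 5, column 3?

5

Row 5 already contains {1, 6}.
Column 3 already contains {1, 2, 3, 4}.
Its 2×3 block (box 5) already contains {1, 2, 3, 4, 6}.
The only value from 1–6 not eliminated is 5, so row 5, column 3 = 5.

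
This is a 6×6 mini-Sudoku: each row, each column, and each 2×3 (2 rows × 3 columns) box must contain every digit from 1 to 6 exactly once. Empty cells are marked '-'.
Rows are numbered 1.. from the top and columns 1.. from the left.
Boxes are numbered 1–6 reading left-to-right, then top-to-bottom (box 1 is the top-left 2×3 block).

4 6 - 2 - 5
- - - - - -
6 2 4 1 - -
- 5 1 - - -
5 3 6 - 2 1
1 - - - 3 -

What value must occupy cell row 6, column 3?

Row 6 already contains {1, 3}.
Column 3 already contains {1, 4, 6}.
Its 2×3 block (box 5) already contains {1, 3, 5, 6}.
The only value from 1–6 not eliminated is 2, so row 6, column 3 = 2.

2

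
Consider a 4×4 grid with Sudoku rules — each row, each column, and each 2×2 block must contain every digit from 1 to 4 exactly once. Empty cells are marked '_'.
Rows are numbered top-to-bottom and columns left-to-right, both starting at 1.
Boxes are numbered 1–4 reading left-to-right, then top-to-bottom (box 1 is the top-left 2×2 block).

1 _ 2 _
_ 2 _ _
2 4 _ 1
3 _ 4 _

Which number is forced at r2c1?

4

Row 2 already contains {2}.
Column 1 already contains {1, 2, 3}.
Its 2×2 block (box 1) already contains {1, 2}.
The only value from 1–4 not eliminated is 4, so r2c1 = 4.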